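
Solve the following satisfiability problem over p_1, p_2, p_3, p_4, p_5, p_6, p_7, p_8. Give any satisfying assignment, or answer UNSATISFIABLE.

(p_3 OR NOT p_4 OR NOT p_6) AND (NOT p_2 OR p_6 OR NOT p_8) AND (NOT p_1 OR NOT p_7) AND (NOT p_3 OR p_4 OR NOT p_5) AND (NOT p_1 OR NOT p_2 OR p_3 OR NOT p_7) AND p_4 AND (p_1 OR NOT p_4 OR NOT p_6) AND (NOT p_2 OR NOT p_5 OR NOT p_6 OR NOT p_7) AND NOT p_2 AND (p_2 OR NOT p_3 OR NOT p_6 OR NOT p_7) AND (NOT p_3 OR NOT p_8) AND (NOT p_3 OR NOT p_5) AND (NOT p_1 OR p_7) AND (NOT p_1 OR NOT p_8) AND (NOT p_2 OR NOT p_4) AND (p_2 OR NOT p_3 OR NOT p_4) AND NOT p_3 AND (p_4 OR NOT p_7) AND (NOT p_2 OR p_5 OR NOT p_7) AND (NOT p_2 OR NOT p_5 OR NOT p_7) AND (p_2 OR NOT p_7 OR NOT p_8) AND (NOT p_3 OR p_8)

p_1: False, p_2: False, p_3: False, p_4: True, p_5: False, p_6: False, p_7: False, p_8: True

Unit clause (p_4) forces p_4 = True.
Unit clause (NOT p_2) forces p_2 = False.
In (p_2 OR NOT p_3 OR NOT p_4) only NOT p_3 is left, so p_3 = False.
In (p_3 OR NOT p_4 OR NOT p_6) only NOT p_6 is left, so p_6 = False.
Try p_1 = True:
  (NOT p_1 OR NOT p_7) forces p_7 = False.
  clause (NOT p_1 OR p_7) is falsified — backtrack.
So p_1 = False.
Set p_5 = False.
Set p_7 = False.
Set p_8 = True.
All clauses satisfied.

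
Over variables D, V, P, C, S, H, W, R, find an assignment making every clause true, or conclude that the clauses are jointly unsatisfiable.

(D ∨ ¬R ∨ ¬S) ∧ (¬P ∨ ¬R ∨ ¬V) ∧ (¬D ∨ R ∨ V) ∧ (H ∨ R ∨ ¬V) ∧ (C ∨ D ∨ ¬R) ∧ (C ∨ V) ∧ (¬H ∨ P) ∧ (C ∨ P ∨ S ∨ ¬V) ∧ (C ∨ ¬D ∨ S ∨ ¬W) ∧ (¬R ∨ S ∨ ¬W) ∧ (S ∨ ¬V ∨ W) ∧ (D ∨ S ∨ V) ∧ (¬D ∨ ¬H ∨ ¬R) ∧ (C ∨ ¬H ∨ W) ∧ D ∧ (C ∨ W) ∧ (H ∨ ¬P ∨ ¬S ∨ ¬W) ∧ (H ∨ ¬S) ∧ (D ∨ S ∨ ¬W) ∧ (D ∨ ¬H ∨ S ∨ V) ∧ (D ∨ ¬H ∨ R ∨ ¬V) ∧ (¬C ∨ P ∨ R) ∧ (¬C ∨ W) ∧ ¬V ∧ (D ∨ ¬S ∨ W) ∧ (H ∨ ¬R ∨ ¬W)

Case D = True:
  (¬V) forces V = False.
  (¬D ∨ R ∨ V) forces R = True.
  (C ∨ V) forces C = True.
  (¬D ∨ ¬H ∨ ¬R) forces H = False.
  (H ∨ ¬S) forces S = False.
  (¬R ∨ S ∨ ¬W) forces W = False.
  Clause (¬C ∨ W) is falsified — contradiction.
Case D = False:
  Clause (D) is falsified — contradiction.
Both cases fail, so the formula is unsatisfiable.

Unsatisfiable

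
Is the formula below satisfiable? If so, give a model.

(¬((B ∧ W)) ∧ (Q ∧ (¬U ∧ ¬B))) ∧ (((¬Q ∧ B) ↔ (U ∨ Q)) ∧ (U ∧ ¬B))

Case Q = True: the conjunct (¬Q ∧ B) ↔ (U ∨ Q) becomes (False ∧ B) ↔ (U ∨ True) = False.
Case Q = False: the conjunct Q is False.
Both cases fail — unsatisfiable.

UNSATISFIABLE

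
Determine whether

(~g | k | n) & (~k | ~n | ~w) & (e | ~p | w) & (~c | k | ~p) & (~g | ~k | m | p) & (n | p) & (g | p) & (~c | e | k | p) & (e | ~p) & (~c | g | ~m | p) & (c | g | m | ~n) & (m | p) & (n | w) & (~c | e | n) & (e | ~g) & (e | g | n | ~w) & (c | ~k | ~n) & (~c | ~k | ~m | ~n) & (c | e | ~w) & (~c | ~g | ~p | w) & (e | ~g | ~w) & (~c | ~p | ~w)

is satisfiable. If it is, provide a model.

Set g = True.
  then (e | ~g) forces e = True.
Set n = True.
Set c = False.
  then (c | ~k | ~n) forces k = False.
Set m = True.
Set w = False.
Set p = True.
All clauses satisfied.

g=T; n=T; c=F; m=T; w=F; e=T; p=T; k=F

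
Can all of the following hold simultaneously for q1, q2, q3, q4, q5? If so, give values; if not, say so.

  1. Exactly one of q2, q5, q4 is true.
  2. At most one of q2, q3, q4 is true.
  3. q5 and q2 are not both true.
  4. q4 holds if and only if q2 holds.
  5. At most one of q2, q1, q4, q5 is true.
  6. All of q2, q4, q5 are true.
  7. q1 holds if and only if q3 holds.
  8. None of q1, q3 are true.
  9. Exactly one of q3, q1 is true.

UNSATISFIABLE

Case q2 = True:
  (1) with q2=T forces q5 = False.
  Constraint (6) is violated (q5=F) — contradiction.
Case q2 = False:
  Constraint (6) is violated (q2=F) — contradiction.
Both cases fail — unsatisfiable.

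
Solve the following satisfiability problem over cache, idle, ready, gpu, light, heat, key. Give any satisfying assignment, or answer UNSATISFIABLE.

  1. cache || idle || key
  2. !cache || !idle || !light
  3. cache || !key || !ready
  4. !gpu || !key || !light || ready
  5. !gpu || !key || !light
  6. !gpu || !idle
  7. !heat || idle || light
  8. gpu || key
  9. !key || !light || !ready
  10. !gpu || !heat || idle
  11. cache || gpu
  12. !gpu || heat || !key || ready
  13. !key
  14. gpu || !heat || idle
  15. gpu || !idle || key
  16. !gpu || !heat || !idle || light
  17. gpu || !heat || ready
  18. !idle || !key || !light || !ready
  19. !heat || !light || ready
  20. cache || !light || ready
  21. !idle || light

cache = True, idle = False, ready = False, gpu = True, light = False, heat = False, key = False

Unit clause (!key) forces key = False.
In (gpu || key) only gpu is left, so gpu = True.
In (!gpu || !idle) only !idle is left, so idle = False.
In (!gpu || !heat || idle) only !heat is left, so heat = False.
In (cache || idle || key) only cache is left, so cache = True.
Set ready = False.
Set light = False.
All clauses satisfied.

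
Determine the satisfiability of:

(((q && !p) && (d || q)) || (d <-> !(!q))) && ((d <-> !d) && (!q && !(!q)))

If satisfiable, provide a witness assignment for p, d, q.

The formula is unsatisfiable.

The conjunct d <-> !d is unsatisfiable on its own:
  d=F: evaluates to False.
  d=T: evaluates to False.
So the whole conjunction is unsatisfiable.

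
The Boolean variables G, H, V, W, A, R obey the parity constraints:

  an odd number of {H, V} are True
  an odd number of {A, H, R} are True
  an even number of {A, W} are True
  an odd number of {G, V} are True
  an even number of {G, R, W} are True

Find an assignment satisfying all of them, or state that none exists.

Adding constraints 1, 2, 3, 4, 5 mod 2: every variable appears an even number of times on the left, so the left side is 0.
But the right sides sum to 1 (mod 2). 0 ≠ 1 — the system is inconsistent.

No satisfying assignment exists.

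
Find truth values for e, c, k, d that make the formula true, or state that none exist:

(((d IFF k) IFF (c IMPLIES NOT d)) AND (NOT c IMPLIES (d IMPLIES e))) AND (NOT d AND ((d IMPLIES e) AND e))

e=T, c=T, k=F, d=F

  ((d IFF k) IFF (c IMPLIES NOT d)) AND (NOT c IMPLIES (d IMPLIES e)) = True
    (d IFF k) IFF (c IMPLIES NOT d) = True
      d IFF k = True
      c IMPLIES NOT d = True
        NOT d = True
    NOT c IMPLIES (d IMPLIES e) = True
      NOT c = False
      d IMPLIES e = True
  NOT d AND ((d IMPLIES e) AND e) = True
    NOT d = True
    (d IMPLIES e) AND e = True
      d IMPLIES e = True
Both conjuncts True, so the formula holds.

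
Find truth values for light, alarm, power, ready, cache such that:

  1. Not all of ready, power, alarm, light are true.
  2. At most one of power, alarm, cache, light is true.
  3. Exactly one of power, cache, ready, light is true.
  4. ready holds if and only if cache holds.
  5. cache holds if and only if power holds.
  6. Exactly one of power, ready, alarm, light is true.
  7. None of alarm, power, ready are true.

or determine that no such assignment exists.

light: True, alarm: False, power: False, ready: False, cache: False

  (1) {ready, power, alarm, light}: 1/4 true — not all ✓
  (2) {power, alarm, cache, light}: 1 true — at most one ✓
  (3) {power, cache, ready, light}: 1 true — exactly one ✓
  (4) ready=F, cache=F — same ✓
  (5) cache=F, power=F — same ✓
  (6) {power, ready, alarm, light}: 1 true — exactly one ✓
  (7) {alarm, power, ready}: 0 true — none ✓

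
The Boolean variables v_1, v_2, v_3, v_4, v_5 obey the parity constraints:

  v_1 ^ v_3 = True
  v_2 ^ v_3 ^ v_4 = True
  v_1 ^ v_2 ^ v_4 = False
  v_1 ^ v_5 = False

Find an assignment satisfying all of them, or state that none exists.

v_1 = False; v_2 = False; v_3 = True; v_4 = False; v_5 = False

v_1 ^ v_3 = F ^ T = True ✓
v_2 ^ v_3 ^ v_4 = F ^ T ^ F = True ✓
v_1 ^ v_2 ^ v_4 = F ^ F ^ F = False ✓
v_1 ^ v_5 = F ^ F = False ✓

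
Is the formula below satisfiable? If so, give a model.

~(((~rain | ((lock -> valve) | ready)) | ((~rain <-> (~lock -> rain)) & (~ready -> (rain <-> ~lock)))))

rain = True, ready = False, lock = True, valve = False

  ~(((~rain | ((lock -> valve) | ready)) | ((~rain <-> (~lock -> rain)) & (~ready -> (rain <-> ~lock))))) = True
    (~rain | ((lock -> valve) | ready)) | ((~rain <-> (~lock -> rain)) & (~ready -> (rain <-> ~lock))) = False
      ~rain | ((lock -> valve) | ready) = False
        ~rain = False
        (lock -> valve) | ready = False
          lock -> valve = False
      (~rain <-> (~lock -> rain)) & (~ready -> (rain <-> ~lock)) = False
        ~rain <-> (~lock -> rain) = False
          ~rain = False
          ~lock -> rain = True
            ~lock = False
        ~ready -> (rain <-> ~lock) = False
          ~ready = True
          rain <-> ~lock = False
            ~lock = False
The formula evaluates to True.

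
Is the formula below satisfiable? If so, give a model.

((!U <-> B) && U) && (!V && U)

V = False, B = False, U = True

  (!U <-> B) && U = True
    !U <-> B = True
      !U = False
  !V && U = True
    !V = True
Both conjuncts True, so the formula holds.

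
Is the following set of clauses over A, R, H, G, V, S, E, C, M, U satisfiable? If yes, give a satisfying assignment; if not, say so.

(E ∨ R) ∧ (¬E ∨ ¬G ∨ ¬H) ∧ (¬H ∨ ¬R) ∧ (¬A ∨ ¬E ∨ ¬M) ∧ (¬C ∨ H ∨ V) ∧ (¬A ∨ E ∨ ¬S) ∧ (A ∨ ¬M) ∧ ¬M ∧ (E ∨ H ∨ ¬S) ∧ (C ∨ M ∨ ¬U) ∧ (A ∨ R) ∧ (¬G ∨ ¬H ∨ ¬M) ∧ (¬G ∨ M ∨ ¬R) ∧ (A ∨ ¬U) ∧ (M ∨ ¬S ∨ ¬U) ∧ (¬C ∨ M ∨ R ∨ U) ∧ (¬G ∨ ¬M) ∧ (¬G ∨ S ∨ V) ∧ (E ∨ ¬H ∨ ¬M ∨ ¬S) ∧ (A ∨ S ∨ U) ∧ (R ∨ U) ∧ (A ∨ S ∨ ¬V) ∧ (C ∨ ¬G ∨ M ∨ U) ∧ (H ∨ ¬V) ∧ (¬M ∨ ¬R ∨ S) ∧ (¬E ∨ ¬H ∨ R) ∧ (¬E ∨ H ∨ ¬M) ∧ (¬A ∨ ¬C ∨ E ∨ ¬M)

A = True; R = True; H = False; G = False; V = False; S = True; E = True; C = False; M = False; U = False

Unit clause (¬M) forces M = False.
Set A = True.
Set R = True.
  then (¬H ∨ ¬R) forces H = False.
  then (¬G ∨ M ∨ ¬R) forces G = False.
  then (H ∨ ¬V) forces V = False.
  then (¬C ∨ H ∨ V) forces C = False.
  then (C ∨ M ∨ ¬U) forces U = False.
Set S = True.
  then (¬A ∨ E ∨ ¬S) forces E = True.
All clauses satisfied.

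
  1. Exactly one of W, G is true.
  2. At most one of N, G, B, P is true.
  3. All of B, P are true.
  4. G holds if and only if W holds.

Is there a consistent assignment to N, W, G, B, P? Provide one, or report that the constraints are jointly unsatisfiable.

The formula is unsatisfiable.

Case W = True:
  (1) with W=T forces G = False.
  Constraint (4) is violated (G=F, W=T) — contradiction.
Case W = False:
  (1) with W=F forces G = True.
  Constraint (4) is violated (G=T, W=F) — contradiction.
Both cases fail — unsatisfiable.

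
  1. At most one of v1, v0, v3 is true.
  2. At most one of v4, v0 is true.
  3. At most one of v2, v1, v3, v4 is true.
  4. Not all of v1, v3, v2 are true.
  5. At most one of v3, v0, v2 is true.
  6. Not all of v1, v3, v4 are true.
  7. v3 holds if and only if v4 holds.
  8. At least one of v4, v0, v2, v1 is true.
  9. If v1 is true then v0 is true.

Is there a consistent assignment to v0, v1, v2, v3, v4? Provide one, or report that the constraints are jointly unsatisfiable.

v0 = False, v1 = False, v2 = True, v3 = False, v4 = False

  (1) {v1, v0, v3}: 0 true — at most one ✓
  (2) {v4, v0}: 0 true — at most one ✓
  (3) {v2, v1, v3, v4}: 1 true — at most one ✓
  (4) {v1, v3, v2}: 1/3 true — not all ✓
  (5) {v3, v0, v2}: 1 true — at most one ✓
  (6) {v1, v3, v4}: 0/3 true — not all ✓
  (7) v3=F, v4=F — same ✓
  (8) {v4, v0, v2, v1}: 1 true — at least one ✓
  (9) v1=F ⇒ v0: vacuous ✓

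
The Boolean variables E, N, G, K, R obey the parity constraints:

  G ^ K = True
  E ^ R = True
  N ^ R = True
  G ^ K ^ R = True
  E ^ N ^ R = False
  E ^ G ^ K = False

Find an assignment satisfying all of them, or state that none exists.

E: True, N: True, G: True, K: False, R: False

G ^ K = T ^ F = True ✓
E ^ R = T ^ F = True ✓
N ^ R = T ^ F = True ✓
G ^ K ^ R = T ^ F ^ F = True ✓
E ^ N ^ R = T ^ T ^ F = False ✓
E ^ G ^ K = T ^ T ^ F = False ✓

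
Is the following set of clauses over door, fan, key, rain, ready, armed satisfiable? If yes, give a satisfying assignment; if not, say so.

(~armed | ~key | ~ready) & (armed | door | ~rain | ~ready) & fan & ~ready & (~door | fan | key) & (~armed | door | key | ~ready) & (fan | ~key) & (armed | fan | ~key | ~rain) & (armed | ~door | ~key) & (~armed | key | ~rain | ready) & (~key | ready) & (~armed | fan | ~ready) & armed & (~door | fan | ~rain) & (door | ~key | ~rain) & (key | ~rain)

door = True, fan = True, key = False, rain = False, ready = False, armed = True

Unit clause (fan) forces fan = True.
Unit clause (~ready) forces ready = False.
In (~key | ready) only ~key is left, so key = False.
Unit clause (armed) forces armed = True.
In (key | ~rain) only ~rain is left, so rain = False.
Set door = True.
All clauses satisfied.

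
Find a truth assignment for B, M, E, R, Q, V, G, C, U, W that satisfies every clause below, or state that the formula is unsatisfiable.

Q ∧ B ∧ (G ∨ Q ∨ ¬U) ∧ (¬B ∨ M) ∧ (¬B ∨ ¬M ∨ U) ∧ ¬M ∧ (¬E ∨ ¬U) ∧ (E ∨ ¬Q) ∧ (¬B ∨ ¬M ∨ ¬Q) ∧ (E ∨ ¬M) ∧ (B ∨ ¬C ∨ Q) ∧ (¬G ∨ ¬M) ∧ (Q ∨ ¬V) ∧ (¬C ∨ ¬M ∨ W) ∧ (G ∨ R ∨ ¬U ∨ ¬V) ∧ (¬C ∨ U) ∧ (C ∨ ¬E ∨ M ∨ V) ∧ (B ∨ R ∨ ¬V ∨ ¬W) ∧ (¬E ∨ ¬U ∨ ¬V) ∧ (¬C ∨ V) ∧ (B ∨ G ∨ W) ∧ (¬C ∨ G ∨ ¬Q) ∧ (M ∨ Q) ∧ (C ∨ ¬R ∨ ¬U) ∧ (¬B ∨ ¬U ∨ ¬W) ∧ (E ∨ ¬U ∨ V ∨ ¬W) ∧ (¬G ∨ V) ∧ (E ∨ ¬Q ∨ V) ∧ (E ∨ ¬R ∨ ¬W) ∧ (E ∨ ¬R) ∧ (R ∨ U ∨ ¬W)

The formula is unsatisfiable.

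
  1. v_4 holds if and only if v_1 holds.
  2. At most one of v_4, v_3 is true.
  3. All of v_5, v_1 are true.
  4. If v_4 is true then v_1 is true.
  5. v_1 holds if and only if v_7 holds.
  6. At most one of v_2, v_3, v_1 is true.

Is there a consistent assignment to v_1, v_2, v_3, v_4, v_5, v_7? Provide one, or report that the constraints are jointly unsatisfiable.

v_1=T; v_2=F; v_3=F; v_4=T; v_5=T; v_7=T

  (1) v_4=T, v_1=T — same ✓
  (2) {v_4, v_3}: 1 true — at most one ✓
  (3) {v_5, v_1}: all 2 true ✓
  (4) v_4=T ⇒ v_1: T ✓
  (5) v_1=T, v_7=T — same ✓
  (6) {v_2, v_3, v_1}: 1 true — at most one ✓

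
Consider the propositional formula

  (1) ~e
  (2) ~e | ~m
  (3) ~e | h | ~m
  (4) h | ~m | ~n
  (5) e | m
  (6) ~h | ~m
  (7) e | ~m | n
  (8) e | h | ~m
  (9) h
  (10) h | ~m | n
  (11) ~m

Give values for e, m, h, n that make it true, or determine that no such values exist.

UNSATISFIABLE

Case e = True:
  Clause (~e) is falsified — contradiction.
Case e = False:
  (e | m) forces m = True.
  Clause (~m) is falsified — contradiction.
Both cases fail, so the formula is unsatisfiable.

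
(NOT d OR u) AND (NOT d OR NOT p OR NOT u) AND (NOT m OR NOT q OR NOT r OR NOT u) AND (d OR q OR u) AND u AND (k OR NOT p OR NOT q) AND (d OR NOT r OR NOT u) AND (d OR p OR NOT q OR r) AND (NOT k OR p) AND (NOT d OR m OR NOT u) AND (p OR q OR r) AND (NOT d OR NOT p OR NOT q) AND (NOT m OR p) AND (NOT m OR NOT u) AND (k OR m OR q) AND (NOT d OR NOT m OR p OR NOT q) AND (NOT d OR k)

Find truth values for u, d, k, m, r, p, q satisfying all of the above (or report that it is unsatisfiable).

u = True; d = False; k = True; m = False; r = False; p = True; q = False

Unit clause (u) forces u = True.
In (NOT m OR NOT u) only NOT m is left, so m = False.
In (NOT d OR m OR NOT u) only NOT d is left, so d = False.
In (d OR NOT r OR NOT u) only NOT r is left, so r = False.
Set k = True.
  then (NOT k OR p) forces p = True.
Set q = False.
All clauses satisfied.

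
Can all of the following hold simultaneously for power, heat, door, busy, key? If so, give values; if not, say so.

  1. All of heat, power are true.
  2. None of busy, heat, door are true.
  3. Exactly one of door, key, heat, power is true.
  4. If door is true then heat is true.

Case heat = True:
  Constraint (2) is violated (heat=T) — contradiction.
Case heat = False:
  Constraint (1) is violated (heat=F) — contradiction.
Both cases fail — unsatisfiable.

Unsatisfiable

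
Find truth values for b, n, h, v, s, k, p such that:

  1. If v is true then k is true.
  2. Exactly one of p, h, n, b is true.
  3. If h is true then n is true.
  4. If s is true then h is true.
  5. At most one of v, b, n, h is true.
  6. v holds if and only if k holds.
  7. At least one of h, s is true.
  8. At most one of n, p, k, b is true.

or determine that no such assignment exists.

Unsatisfiable

Case h = True:
  (2) with h=T forces p = False.
  (2) with h=T forces n = False.
  Constraint (3) is violated (h=T, n=F) — contradiction.
Case h = False:
  (4) with h=F forces s = False.
  Constraint (7) is violated (h=F, s=F) — contradiction.
Both cases fail — unsatisfiable.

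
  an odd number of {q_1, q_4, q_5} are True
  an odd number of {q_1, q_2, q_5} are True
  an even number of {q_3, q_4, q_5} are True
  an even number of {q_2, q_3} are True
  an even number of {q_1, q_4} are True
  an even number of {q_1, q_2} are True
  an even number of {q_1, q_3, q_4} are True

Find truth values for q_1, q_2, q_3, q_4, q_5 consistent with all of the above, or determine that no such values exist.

Unsatisfiable

Adding constraints 2, 3, 4, 5 mod 2: every variable appears an even number of times on the left, so the left side is 0.
But the right sides sum to 1 (mod 2). 0 ≠ 1 — the system is inconsistent.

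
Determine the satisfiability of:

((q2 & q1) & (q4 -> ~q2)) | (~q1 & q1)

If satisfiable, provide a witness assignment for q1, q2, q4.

q1 = True; q2 = True; q4 = False

  ((q2 & q1) & (q4 -> ~q2)) | (~q1 & q1) = True
    (q2 & q1) & (q4 -> ~q2) = True
      q2 & q1 = True
      q4 -> ~q2 = True
        ~q2 = False
    ~q1 & q1 = False
      ~q1 = False
The formula evaluates to True.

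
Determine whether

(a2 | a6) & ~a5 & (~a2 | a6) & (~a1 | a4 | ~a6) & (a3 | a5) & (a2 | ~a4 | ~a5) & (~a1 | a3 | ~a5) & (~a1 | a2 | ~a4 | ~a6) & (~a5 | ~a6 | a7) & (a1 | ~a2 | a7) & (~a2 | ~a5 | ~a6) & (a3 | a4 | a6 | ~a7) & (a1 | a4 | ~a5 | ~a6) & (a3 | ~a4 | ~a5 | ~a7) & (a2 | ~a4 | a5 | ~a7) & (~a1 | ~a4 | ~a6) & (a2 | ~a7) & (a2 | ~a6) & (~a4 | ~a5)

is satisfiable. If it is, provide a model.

a1 = False, a2 = True, a3 = True, a4 = False, a5 = False, a6 = True, a7 = True

Unit clause (~a5) forces a5 = False.
In (a3 | a5) only a3 is left, so a3 = True.
Set a1 = False.
Set a2 = True.
  then (~a2 | a6) forces a6 = True.
  then (a1 | ~a2 | a7) forces a7 = True.
Set a4 = False.
All clauses satisfied.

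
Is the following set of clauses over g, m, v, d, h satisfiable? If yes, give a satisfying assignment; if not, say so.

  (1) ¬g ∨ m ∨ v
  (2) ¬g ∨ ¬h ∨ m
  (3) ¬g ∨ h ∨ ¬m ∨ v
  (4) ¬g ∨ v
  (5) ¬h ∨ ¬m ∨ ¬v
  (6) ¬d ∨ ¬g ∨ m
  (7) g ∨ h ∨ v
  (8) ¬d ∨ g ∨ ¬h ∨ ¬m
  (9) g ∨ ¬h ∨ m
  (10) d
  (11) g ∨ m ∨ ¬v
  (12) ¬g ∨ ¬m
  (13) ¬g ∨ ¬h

g=F, m=T, v=T, d=T, h=F

Unit clause (d) forces d = True.
Set g = False.
Set m = True.
  then (¬d ∨ g ∨ ¬h ∨ ¬m) forces h = False.
  then (g ∨ h ∨ v) forces v = True.
All clauses satisfied.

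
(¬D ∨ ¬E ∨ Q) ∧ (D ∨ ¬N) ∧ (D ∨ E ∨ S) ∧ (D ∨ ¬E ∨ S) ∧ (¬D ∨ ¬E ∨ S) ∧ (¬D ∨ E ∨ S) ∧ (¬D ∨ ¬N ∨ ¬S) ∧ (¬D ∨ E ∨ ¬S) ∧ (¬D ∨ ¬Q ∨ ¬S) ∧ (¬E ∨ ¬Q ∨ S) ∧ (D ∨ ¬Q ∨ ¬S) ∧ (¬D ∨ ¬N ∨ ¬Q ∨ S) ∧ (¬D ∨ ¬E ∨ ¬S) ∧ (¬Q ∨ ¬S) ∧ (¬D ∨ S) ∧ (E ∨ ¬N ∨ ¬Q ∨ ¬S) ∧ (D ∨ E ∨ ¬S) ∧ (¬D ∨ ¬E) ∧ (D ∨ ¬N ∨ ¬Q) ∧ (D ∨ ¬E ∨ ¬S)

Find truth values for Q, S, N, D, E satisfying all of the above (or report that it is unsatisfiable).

The formula is unsatisfiable.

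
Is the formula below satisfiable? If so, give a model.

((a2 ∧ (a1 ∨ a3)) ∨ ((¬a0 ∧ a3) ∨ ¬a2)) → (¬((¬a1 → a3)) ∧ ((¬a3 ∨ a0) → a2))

a0: True; a1: False; a2: True; a3: False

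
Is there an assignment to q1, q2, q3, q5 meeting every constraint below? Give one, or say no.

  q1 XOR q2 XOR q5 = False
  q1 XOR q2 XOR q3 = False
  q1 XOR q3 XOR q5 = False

q1=F; q2=T; q3=T; q5=T

q1 XOR q2 XOR q5 = F XOR T XOR T = False ✓
q1 XOR q2 XOR q3 = F XOR T XOR T = False ✓
q1 XOR q3 XOR q5 = F XOR T XOR T = False ✓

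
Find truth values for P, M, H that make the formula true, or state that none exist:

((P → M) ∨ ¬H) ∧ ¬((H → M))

P = False; M = False; H = True

  (P → M) ∨ ¬H = True
    P → M = True
    ¬H = False
  ¬((H → M)) = True
    H → M = False
Both conjuncts True, so the formula holds.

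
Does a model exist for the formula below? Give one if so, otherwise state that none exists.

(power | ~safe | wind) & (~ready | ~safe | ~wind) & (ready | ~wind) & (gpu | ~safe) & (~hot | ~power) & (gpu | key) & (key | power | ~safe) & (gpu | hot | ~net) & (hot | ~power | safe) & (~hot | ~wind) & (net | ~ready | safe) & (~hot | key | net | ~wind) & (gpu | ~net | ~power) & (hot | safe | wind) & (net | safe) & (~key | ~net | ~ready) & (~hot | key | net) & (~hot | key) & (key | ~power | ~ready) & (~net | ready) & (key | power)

Set hot = False.
Set power = True.
  then (hot | ~power | safe) forces safe = True.
  then (gpu | ~safe) forces gpu = True.
Set key = True.
Set ready = False.
  then (ready | ~wind) forces wind = False.
  then (~net | ready) forces net = False.
All clauses satisfied.

hot: False, power: True, gpu: True, key: True, safe: True, ready: False, net: False, wind: False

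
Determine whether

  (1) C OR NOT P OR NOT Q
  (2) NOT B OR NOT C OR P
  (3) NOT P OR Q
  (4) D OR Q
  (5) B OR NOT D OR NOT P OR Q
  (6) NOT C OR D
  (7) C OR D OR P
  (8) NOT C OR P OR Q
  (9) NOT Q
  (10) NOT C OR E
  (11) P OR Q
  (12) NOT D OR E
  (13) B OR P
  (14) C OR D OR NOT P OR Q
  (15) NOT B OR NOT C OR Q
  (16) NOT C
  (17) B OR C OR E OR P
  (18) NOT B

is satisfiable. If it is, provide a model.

Case Q = True:
  Clause (NOT Q) is falsified — contradiction.
Case Q = False:
  (NOT P OR Q) forces P = False.
  Clause (P OR Q) is falsified — contradiction.
Both cases fail, so the formula is unsatisfiable.

Unsatisfiable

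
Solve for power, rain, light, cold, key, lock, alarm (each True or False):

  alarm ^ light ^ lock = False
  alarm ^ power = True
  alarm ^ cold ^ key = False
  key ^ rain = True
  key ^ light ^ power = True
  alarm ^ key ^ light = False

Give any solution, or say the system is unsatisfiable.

power=T, rain=F, light=T, cold=T, key=T, lock=T, alarm=F

alarm ^ light ^ lock = F ^ T ^ T = False ✓
alarm ^ power = F ^ T = True ✓
alarm ^ cold ^ key = F ^ T ^ T = False ✓
key ^ rain = T ^ F = True ✓
key ^ light ^ power = T ^ T ^ T = True ✓
alarm ^ key ^ light = F ^ T ^ T = False ✓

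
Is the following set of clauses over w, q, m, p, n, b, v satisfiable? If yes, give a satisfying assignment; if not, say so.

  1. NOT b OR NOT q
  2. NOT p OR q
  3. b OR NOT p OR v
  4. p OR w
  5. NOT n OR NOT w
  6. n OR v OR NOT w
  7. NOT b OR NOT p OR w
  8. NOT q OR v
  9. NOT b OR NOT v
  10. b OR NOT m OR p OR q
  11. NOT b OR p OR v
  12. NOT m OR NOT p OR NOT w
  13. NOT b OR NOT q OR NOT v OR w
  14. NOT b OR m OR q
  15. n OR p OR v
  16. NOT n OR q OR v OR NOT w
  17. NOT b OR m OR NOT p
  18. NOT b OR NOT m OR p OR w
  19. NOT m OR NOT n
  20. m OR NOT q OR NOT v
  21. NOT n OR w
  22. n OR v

Set w = False.
  then (p OR w) forces p = True.
  then (NOT b OR NOT p OR w) forces b = False.
  then (NOT n OR w) forces n = False.
  then (n OR v) forces v = True.
  then (NOT p OR q) forces q = True.
  then (m OR NOT q OR NOT v) forces m = True.
All clauses satisfied.

w = False; q = True; m = True; p = True; n = False; b = False; v = True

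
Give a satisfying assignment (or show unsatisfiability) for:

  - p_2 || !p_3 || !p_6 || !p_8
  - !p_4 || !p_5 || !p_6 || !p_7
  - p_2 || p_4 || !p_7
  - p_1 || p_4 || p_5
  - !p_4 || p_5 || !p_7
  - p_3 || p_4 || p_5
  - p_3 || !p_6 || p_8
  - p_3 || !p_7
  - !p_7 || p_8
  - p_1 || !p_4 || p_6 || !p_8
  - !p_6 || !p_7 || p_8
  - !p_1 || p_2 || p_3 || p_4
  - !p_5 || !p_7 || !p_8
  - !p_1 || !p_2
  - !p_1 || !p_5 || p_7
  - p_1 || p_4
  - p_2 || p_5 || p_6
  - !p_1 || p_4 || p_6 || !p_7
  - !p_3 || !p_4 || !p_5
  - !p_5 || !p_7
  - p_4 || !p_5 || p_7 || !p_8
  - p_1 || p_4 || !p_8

p_1 = True; p_2 = False; p_3 = False; p_4 = True; p_5 = False; p_6 = True; p_7 = False; p_8 = True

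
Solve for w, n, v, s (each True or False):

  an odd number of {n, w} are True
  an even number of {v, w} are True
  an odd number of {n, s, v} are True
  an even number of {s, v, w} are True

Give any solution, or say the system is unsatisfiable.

w=T, n=F, v=T, s=F

{n, w}: 1 true → odd ✓
{v, w}: 2 true → even ✓
{n, s, v}: 1 true → odd ✓
{s, v, w}: 2 true → even ✓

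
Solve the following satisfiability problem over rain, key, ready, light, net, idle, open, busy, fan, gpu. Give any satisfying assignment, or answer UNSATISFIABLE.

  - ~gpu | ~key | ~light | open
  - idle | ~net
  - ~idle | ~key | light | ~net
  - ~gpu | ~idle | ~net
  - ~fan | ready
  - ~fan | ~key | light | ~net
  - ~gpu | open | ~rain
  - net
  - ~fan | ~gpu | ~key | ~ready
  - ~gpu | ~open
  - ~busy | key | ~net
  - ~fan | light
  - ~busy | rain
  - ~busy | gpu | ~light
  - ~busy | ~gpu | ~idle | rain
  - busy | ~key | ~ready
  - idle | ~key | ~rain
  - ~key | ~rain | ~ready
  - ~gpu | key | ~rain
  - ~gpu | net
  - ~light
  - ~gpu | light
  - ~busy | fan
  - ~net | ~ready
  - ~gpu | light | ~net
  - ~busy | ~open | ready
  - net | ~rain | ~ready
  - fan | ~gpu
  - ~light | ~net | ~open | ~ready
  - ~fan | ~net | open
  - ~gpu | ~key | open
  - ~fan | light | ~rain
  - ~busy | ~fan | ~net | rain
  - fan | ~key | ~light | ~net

Unit clause (net) forces net = True.
Unit clause (~light) forces light = False.
In (~gpu | light) only ~gpu is left, so gpu = False.
In (~net | ~ready) only ~ready is left, so ready = False.
In (idle | ~net) only idle is left, so idle = True.
In (~idle | ~key | light | ~net) only ~key is left, so key = False.
In (~fan | ready) only ~fan is left, so fan = False.
In (~busy | key | ~net) only ~busy is left, so busy = False.
Set rain = True.
Set open = True.
All clauses satisfied.

rain=T; key=F; ready=F; light=F; net=T; idle=T; open=T; busy=F; fan=F; gpu=F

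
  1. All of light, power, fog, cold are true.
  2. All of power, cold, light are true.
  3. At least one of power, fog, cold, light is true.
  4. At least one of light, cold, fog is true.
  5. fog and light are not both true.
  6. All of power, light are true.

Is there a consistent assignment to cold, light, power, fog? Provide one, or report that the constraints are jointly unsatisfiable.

Case fog = True:
  (1) forces light = True.
  Constraint (5) is violated (fog=T, light=T) — contradiction.
Case fog = False:
  Constraint (1) is violated (fog=F) — contradiction.
Both cases fail — unsatisfiable.

No satisfying assignment exists.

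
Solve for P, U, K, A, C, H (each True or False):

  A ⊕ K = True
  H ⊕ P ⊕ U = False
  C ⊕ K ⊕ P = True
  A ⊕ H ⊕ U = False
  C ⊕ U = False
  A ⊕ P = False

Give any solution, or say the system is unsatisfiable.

P = True, U = False, K = False, A = True, C = False, H = True

A ⊕ K = T ⊕ F = True ✓
H ⊕ P ⊕ U = T ⊕ T ⊕ F = False ✓
C ⊕ K ⊕ P = F ⊕ F ⊕ T = True ✓
A ⊕ H ⊕ U = T ⊕ T ⊕ F = False ✓
C ⊕ U = F ⊕ F = False ✓
A ⊕ P = T ⊕ T = False ✓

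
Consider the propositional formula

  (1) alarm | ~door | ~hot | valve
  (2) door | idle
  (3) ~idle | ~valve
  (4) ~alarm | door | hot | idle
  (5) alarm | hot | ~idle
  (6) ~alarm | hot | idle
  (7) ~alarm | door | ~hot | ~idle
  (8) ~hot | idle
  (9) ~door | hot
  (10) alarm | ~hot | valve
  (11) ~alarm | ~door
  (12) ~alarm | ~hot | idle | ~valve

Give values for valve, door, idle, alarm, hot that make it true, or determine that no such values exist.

Set valve = False.
Set door = False.
  then (door | idle) forces idle = True.
Try alarm = False:
  (alarm | hot | ~idle) forces hot = True.
  clause (alarm | ~hot | valve) is falsified — backtrack.
So alarm = True.
  then (~alarm | door | ~hot | ~idle) forces hot = False.
All clauses satisfied.

valve: False; door: False; idle: True; alarm: True; hot: False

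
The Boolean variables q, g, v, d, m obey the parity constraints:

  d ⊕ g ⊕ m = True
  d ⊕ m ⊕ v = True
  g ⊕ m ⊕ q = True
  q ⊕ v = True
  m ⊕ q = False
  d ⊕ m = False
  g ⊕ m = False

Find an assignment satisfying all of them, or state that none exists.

UNSATISFIABLE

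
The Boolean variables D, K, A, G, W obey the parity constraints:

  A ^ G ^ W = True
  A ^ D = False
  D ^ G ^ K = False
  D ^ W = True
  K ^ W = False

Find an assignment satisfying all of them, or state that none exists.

No satisfying assignment exists.

Adding constraints 1, 2, 3, 5 mod 2: every variable appears an even number of times on the left, so the left side is 0.
But the right sides sum to 1 (mod 2). 0 ≠ 1 — the system is inconsistent.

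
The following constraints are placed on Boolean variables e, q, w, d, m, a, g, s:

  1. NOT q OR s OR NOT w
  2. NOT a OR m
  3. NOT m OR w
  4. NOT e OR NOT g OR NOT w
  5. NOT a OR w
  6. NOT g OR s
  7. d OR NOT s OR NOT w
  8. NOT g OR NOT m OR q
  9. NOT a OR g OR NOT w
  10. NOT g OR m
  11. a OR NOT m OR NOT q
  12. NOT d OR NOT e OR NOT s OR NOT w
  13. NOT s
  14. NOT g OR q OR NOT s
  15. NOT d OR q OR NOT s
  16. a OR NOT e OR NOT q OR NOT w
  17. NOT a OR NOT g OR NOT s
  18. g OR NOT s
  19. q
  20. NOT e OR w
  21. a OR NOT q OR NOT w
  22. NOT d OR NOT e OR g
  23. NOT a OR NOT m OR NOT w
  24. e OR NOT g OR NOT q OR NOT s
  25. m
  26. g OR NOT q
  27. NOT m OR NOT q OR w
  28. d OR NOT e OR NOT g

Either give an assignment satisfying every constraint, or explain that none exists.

Unsatisfiable — no assignment works.

Case s = True:
  Clause (NOT s) is falsified — contradiction.
Case s = False:
  (NOT g OR s) forces g = False.
  (q) forces q = True.
  Clause (g OR NOT q) is falsified — contradiction.
Both cases fail, so the formula is unsatisfiable.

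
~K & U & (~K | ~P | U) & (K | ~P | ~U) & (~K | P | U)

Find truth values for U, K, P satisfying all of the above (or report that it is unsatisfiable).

U=T; K=F; P=F

Unit clause (~K) forces K = False.
Unit clause (U) forces U = True.
In (K | ~P | ~U) only ~P is left, so P = False.
Check each clause:
  (~K): ~K holds.
  (U): U holds.
  (~K | ~P | U): ~K holds.
  (K | ~P | ~U): ~P holds.
  (~K | P | U): ~K holds.
All clauses satisfied.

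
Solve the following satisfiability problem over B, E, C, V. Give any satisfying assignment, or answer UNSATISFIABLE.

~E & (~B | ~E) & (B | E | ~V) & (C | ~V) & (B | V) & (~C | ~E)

B=T; E=F; C=T; V=F

Unit clause (~E) forces E = False.
Set B = True.
Set C = True.
Set V = False.
All clauses satisfied.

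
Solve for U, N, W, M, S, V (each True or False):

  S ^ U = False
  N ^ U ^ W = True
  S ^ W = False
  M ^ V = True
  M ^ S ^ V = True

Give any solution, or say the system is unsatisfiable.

U: False; N: True; W: False; M: True; S: False; V: False

S ^ U = F ^ F = False ✓
N ^ U ^ W = T ^ F ^ F = True ✓
S ^ W = F ^ F = False ✓
M ^ V = T ^ F = True ✓
M ^ S ^ V = T ^ F ^ F = True ✓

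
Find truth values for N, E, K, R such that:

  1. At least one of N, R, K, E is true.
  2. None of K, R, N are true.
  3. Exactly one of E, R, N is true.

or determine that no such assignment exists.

N = False; E = True; K = False; R = False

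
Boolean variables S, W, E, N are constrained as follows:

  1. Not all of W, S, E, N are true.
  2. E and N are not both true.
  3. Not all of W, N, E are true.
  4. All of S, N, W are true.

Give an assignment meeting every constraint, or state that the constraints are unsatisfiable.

S: True, W: True, E: False, N: True

  (1) {W, S, E, N}: 3/4 true — not all ✓
  (2) E=F, N=T — not both ✓
  (3) {W, N, E}: 2/3 true — not all ✓
  (4) {S, N, W}: all 3 true ✓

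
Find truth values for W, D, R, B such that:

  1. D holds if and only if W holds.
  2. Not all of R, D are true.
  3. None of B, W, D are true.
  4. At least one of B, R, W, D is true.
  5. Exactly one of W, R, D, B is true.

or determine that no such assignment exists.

W: False, D: False, R: True, B: False

  (1) D=F, W=F — same ✓
  (2) {R, D}: 1/2 true — not all ✓
  (3) {B, W, D}: 0 true — none ✓
  (4) {B, R, W, D}: 1 true — at least one ✓
  (5) {W, R, D, B}: 1 true — exactly one ✓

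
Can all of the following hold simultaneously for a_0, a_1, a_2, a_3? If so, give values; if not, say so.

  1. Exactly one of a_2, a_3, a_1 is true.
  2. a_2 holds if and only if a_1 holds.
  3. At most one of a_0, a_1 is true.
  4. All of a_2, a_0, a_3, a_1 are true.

The formula is unsatisfiable.

Case a_0 = True:
  (3) with a_0=T forces a_1 = False.
  Constraint (4) is violated (a_1=F) — contradiction.
Case a_0 = False:
  Constraint (4) is violated (a_0=F) — contradiction.
Both cases fail — unsatisfiable.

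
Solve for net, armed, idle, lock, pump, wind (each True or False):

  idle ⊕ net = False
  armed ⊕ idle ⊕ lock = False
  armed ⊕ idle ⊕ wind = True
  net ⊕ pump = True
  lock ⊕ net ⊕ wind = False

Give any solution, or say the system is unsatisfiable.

net=T, armed=F, idle=T, lock=T, pump=F, wind=F

idle ⊕ net = T ⊕ T = False ✓
armed ⊕ idle ⊕ lock = F ⊕ T ⊕ T = False ✓
armed ⊕ idle ⊕ wind = F ⊕ T ⊕ F = True ✓
net ⊕ pump = T ⊕ F = True ✓
lock ⊕ net ⊕ wind = T ⊕ T ⊕ F = False ✓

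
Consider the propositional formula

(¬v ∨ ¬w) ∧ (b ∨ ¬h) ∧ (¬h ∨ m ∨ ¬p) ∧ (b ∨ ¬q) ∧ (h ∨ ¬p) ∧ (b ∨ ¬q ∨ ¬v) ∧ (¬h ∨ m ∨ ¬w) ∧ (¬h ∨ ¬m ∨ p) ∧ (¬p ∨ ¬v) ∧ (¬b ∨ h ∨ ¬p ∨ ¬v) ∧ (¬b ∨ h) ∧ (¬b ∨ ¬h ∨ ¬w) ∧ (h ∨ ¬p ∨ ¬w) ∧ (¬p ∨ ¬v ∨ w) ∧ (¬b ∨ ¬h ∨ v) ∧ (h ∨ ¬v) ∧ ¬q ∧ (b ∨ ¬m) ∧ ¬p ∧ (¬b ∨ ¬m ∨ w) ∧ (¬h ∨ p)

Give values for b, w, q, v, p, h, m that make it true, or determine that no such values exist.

b = False, w = True, q = False, v = False, p = False, h = False, m = False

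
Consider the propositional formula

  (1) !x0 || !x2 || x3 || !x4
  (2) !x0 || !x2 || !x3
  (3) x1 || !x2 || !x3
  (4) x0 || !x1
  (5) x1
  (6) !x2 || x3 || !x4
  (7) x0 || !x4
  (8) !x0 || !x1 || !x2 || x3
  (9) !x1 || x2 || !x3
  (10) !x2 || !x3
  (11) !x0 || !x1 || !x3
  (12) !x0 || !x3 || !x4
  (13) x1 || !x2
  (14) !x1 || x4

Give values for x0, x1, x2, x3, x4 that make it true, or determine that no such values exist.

x0 = True, x1 = True, x2 = False, x3 = False, x4 = True

Unit clause (x1) forces x1 = True.
In (!x1 || x4) only x4 is left, so x4 = True.
In (x0 || !x1) only x0 is left, so x0 = True.
In (!x0 || !x1 || !x3) only !x3 is left, so x3 = False.
In (!x0 || !x2 || x3 || !x4) only !x2 is left, so x2 = False.
All clauses satisfied.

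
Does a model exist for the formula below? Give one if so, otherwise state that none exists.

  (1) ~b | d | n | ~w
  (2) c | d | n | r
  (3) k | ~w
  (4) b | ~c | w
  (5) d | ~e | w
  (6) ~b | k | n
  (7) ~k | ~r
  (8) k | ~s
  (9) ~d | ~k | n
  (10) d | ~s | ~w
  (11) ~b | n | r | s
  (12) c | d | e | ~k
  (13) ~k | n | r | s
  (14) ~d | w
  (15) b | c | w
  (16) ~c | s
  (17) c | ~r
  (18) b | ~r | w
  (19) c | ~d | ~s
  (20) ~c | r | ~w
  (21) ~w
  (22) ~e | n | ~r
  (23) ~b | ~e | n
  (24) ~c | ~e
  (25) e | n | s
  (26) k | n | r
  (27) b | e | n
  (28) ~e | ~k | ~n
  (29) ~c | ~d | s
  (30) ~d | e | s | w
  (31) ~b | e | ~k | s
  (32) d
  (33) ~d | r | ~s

Case d = True:
  (~d | w) forces w = True.
  Clause (~w) is falsified — contradiction.
Case d = False:
  Clause (d) is falsified — contradiction.
Both cases fail, so the formula is unsatisfiable.

The formula is unsatisfiable.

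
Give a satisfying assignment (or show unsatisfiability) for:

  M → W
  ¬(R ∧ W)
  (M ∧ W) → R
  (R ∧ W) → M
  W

W = True; R = False; M = False

Unit clause (W) forces W = True.
In (¬R ∨ ¬W) only ¬R is left, so R = False.
In (¬M ∨ R ∨ ¬W) only ¬M is left, so M = False.
Check each clause:
  (W): W holds.
  (¬M ∨ W): ¬M holds.
  (¬M ∨ R ∨ ¬W): ¬M holds.
  (M ∨ ¬R ∨ ¬W): ¬R holds.
  (¬R ∨ ¬W): ¬R holds.
All clauses satisfied.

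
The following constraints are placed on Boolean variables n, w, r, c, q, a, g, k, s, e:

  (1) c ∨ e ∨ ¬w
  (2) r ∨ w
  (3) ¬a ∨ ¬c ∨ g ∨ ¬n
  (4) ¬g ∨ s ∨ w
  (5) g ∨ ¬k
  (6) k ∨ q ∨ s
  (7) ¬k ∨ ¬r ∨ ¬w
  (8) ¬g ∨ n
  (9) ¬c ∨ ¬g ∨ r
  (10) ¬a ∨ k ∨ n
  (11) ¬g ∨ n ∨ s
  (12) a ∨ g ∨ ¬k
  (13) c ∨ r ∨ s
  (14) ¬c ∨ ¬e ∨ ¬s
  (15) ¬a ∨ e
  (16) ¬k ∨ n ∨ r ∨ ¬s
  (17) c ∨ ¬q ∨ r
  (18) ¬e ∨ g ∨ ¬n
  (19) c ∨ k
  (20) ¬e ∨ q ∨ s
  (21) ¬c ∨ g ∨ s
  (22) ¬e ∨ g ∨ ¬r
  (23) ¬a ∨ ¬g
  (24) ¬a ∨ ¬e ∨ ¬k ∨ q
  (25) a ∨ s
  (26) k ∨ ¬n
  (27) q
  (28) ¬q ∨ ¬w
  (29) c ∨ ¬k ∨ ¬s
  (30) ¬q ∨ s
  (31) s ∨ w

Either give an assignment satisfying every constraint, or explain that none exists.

Unit clause (q) forces q = True.
In (¬q ∨ ¬w) only ¬w is left, so w = False.
In (¬q ∨ s) only s is left, so s = True.
In (r ∨ w) only r is left, so r = True.
Set n = True.
  then (k ∨ ¬n) forces k = True.
  then (c ∨ ¬k ∨ ¬s) forces c = True.
  then (g ∨ ¬k) forces g = True.
  then (¬c ∨ ¬e ∨ ¬s) forces e = False.
  then (¬a ∨ e) forces a = False.
All clauses satisfied.

n=T, w=F, r=T, c=T, q=T, a=F, g=T, k=T, s=T, e=F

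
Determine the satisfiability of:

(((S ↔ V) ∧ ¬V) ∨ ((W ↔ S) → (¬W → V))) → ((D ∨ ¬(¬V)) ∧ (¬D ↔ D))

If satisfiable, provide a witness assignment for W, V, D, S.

Case V = True: the formula simplifies to ¬D ↔ D.
  D = True: this becomes ¬True ↔ True = False.
  D = False: this becomes ¬False ↔ False = False.
Case V = False: the formula simplifies to (¬S ∨ ((W ↔ S) → W)) → (D ∧ (¬D ↔ D)).
  S = True: simplifies to (W → W) → (D ∧ (¬D ↔ D)).
    D = True: simplifies to ¬((W → W)).
      W = True: this becomes ¬((True → True)) = False.
      W = False: this becomes ¬((False → False)) = False.
    D = False: simplifies to ¬((W → W)).
      W = True: this becomes ¬((True → True)) = False.
      W = False: this becomes ¬((False → False)) = False.
  S = False: simplifies to D ∧ (¬D ↔ D).
    D = True: the conjunct ¬D ↔ D becomes ¬True ↔ True = False.
    D = False: the conjunct D is False.
Both cases fail — unsatisfiable.

The formula is unsatisfiable.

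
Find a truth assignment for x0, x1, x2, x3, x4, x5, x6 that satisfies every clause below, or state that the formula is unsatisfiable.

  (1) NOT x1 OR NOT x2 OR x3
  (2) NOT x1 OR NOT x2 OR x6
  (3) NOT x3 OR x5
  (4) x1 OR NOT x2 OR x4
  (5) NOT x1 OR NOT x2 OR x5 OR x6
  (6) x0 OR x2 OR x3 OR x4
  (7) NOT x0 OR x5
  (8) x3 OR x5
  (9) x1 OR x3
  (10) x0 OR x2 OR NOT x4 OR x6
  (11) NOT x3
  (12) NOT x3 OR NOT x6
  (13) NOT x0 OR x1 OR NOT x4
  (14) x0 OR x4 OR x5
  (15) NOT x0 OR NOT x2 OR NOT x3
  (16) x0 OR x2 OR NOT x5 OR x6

x0 = True, x1 = True, x2 = False, x3 = False, x4 = False, x5 = True, x6 = True

Unit clause (NOT x3) forces x3 = False.
In (x3 OR x5) only x5 is left, so x5 = True.
In (x1 OR x3) only x1 is left, so x1 = True.
In (NOT x1 OR NOT x2 OR x3) only NOT x2 is left, so x2 = False.
Set x0 = True.
Set x4 = False.
Set x6 = True.
All clauses satisfied.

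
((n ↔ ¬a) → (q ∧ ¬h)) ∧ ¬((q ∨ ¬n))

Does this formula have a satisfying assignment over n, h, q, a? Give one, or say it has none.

n = True, h = True, q = False, a = True

  (n ↔ ¬a) → (q ∧ ¬h) = True
    n ↔ ¬a = False
      ¬a = False
    q ∧ ¬h = False
      ¬h = False
  ¬((q ∨ ¬n)) = True
    q ∨ ¬n = False
      ¬n = False
Both conjuncts True, so the formula holds.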